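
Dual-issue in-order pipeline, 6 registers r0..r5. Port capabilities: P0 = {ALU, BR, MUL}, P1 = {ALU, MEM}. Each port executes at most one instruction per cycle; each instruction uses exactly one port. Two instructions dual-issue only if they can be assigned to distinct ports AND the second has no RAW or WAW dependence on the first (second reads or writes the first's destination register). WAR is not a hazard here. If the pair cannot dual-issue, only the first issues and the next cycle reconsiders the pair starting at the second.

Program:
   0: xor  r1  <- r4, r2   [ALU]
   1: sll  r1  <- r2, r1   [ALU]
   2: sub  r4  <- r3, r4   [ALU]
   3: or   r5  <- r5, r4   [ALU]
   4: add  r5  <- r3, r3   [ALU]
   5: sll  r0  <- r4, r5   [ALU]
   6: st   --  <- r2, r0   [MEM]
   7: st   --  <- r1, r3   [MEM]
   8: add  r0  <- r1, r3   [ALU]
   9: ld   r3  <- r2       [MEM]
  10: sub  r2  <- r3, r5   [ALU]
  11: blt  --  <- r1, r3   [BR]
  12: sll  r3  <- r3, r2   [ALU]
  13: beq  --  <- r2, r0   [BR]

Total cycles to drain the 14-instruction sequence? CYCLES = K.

CYCLES = 10

c0: i0 xor  RAW+WAW r1
c1: i1&i2 sll/sub  dual
c2: i3 or  WAW r5
c3: i4 add  RAW r5
c4: i5 sll  RAW r0
c5: i6 st  no-port MEM/MEM
c6: i7&i8 st/add  dual
c7: i9 ld  RAW r3
c8: i10&i11 sub/blt  dual
c9: i12&i13 sll/beq  dual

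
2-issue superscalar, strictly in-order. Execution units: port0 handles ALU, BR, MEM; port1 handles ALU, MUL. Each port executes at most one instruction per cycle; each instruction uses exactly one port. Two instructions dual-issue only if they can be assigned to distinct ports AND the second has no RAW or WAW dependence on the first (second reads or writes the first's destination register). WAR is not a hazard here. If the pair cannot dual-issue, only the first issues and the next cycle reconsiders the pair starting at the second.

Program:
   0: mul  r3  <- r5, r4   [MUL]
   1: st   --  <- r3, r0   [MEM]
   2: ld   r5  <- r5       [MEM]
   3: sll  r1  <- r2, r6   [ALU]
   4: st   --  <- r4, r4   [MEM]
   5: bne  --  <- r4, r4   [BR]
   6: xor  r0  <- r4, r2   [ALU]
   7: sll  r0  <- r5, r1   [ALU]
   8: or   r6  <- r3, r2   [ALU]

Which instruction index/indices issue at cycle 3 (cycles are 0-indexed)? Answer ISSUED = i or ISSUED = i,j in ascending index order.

ISSUED = 4

c0: i0 mul.MUL  RAW r3
c1: i1 st.MEM  no-port MEM/MEM
c2: i2/i3 ld.MEM;sll.ALU  2-wide
c3: i4 st.MEM  no-port MEM/BR
c4: i5/i6 bne.BR;xor.ALU  2-wide
c5: i7/i8 sll.ALU;or.ALU  2-wide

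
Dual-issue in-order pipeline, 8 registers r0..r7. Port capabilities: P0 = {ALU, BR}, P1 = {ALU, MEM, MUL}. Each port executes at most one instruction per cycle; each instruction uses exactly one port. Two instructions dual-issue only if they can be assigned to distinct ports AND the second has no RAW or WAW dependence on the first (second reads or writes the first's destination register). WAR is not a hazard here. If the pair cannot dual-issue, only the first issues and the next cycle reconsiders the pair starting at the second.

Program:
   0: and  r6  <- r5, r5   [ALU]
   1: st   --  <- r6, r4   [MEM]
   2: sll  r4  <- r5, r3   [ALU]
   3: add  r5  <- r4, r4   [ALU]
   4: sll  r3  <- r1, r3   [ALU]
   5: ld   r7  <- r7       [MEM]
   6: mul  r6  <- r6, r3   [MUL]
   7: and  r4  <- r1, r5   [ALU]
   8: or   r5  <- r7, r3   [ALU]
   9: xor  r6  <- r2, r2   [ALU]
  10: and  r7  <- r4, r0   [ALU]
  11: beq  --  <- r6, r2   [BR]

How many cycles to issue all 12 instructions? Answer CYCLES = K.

c0: i0 and  RAW r6
c1: i1+i2 st/sll  2-wide
c2: i3+i4 add/sll  2-wide
c3: i5 ld  no-port MEM/MUL
c4: i6+i7 mul/and  2-wide
c5: i8+i9 or/xor  2-wide
c6: i10+i11 and/beq  2-wide

CYCLES = 7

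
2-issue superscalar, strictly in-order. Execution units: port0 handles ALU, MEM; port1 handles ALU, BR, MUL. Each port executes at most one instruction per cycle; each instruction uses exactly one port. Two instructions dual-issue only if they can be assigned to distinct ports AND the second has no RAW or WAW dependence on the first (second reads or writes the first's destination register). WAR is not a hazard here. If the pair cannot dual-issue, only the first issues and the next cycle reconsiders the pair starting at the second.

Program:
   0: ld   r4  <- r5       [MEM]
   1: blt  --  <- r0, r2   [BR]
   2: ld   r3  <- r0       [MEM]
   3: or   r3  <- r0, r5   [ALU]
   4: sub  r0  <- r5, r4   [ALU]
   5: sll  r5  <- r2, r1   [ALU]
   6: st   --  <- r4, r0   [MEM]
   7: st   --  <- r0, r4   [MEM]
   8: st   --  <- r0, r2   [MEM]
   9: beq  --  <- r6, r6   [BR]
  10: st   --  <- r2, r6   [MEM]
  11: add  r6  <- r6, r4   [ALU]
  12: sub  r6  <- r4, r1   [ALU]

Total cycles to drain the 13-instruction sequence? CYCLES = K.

0. ld.MEM;blt.BR @i0&i1  | pair
1. ld.MEM @i2  | WAW r3
2. or.ALU;sub.ALU @i3&i4  | pair
3. sll.ALU;st.MEM @i5&i6  | pair
4. st.MEM @i7  | no-port MEM/MEM
5. st.MEM;beq.BR @i8&i9  | pair
6. st.MEM;add.ALU @i10&i11  | pair
7. sub.ALU @i12  | tail

CYCLES = 8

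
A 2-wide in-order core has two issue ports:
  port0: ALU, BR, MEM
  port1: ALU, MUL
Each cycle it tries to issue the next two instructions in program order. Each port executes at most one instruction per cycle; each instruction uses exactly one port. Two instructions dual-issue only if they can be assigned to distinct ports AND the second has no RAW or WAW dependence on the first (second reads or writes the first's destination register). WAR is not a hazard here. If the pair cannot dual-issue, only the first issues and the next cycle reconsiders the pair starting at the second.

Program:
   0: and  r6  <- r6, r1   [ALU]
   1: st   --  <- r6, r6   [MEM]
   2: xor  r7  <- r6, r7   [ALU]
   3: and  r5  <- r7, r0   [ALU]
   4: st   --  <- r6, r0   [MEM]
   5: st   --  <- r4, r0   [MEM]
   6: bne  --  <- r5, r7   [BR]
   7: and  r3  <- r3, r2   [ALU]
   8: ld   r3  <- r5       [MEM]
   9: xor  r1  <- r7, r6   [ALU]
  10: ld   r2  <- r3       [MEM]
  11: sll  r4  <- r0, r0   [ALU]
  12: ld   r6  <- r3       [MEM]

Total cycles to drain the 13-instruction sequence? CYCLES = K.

CYCLES = 8

0. and.ALU @i0  | RAW r6
1. st.MEM+xor.ALU @i1/i2  | pair
2. and.ALU+st.MEM @i3/i4  | pair
3. st.MEM @i5  | no-port MEM/BR
4. bne.BR+and.ALU @i6/i7  | pair
5. ld.MEM+xor.ALU @i8/i9  | pair
6. ld.MEM+sll.ALU @i10/i11  | pair
7. ld.MEM @i12  | tail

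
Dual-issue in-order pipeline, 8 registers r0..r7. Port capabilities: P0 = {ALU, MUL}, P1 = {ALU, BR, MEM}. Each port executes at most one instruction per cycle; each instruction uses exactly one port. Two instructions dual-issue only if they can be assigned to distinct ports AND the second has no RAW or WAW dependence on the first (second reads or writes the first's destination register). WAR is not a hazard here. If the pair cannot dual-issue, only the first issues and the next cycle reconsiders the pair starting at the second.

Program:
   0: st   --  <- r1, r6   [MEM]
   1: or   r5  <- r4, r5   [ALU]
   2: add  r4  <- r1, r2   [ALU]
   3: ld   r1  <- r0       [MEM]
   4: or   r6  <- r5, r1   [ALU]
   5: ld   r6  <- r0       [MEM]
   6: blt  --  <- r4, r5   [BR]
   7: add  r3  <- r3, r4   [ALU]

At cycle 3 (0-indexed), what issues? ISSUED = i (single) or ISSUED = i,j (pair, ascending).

ISSUED = 5

0. st or @i0/i1  | dual
1. add ld @i2/i3  | dual
2. or @i4  | WAW r6
3. ld @i5  | no-port MEM/BR
4. blt add @i6/i7  | dual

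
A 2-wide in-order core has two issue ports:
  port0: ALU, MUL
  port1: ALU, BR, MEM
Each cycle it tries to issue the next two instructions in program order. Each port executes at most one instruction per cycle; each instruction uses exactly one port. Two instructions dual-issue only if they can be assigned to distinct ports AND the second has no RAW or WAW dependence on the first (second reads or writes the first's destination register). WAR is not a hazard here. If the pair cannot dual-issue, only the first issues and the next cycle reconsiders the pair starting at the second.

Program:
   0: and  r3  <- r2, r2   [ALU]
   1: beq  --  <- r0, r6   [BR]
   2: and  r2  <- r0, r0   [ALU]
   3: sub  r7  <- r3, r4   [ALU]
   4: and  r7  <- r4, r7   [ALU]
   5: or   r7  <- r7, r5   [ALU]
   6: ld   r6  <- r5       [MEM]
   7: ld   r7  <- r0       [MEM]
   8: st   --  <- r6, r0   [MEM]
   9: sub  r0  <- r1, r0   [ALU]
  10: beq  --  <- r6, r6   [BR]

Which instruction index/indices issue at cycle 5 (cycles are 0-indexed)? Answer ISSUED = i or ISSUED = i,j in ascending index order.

  cy0 -> i0+i1 (and/beq) pair
  cy1 -> i2+i3 (and/sub) pair
  cy2 -> i4 (and) RAW+WAW r7
  cy3 -> i5+i6 (or/ld) pair
  cy4 -> i7 (ld) no-port MEM/MEM
  cy5 -> i8+i9 (st/sub) pair
  cy6 -> i10 (beq) tail

ISSUED = 8,9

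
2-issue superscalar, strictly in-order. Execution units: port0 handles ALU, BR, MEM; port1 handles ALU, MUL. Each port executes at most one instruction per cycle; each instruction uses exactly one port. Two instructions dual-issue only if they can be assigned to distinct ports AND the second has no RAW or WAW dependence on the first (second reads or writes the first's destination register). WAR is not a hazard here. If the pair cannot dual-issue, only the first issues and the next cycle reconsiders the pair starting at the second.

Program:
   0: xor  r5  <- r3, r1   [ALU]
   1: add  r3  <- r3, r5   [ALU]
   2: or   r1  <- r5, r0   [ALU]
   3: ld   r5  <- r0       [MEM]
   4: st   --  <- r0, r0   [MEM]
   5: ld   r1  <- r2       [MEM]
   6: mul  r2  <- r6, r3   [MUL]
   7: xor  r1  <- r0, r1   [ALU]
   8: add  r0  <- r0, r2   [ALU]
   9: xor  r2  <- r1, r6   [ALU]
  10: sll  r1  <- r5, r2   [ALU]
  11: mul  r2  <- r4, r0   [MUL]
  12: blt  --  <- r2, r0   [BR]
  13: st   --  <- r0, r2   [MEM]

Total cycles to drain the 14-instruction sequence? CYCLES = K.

0. xor.ALU @i0  | RAW r5
1. add.ALU/or.ALU @i1/i2  | 2-wide
2. ld.MEM @i3  | no-port MEM/MEM
3. st.MEM @i4  | no-port MEM/MEM
4. ld.MEM/mul.MUL @i5/i6  | 2-wide
5. xor.ALU/add.ALU @i7/i8  | 2-wide
6. xor.ALU @i9  | RAW r2
7. sll.ALU/mul.MUL @i10/i11  | 2-wide
8. blt.BR @i12  | no-port BR/MEM
9. st.MEM @i13  | tail

CYCLES = 10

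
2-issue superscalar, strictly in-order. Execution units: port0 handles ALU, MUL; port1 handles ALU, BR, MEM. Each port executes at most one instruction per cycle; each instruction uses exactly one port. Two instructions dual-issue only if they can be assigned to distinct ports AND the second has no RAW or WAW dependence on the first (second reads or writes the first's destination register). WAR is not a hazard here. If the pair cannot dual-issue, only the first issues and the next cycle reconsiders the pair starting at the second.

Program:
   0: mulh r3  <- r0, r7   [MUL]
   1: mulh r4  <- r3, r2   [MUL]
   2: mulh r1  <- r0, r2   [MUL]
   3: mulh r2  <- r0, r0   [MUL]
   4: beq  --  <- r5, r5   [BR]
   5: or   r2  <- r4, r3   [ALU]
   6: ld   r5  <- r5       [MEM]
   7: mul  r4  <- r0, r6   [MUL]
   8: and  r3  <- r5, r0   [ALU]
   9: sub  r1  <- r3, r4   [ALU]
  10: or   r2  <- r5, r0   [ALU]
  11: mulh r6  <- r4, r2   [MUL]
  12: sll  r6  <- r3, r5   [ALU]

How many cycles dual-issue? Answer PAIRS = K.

t=0 i0:mulh ; no-port MUL/MUL
t=1 i1:mulh ; no-port MUL/MUL
t=2 i2:mulh ; no-port MUL/MUL
t=3 i3,i4:mulh/beq ; pair
t=4 i5,i6:or/ld ; pair
t=5 i7,i8:mul/and ; pair
t=6 i9,i10:sub/or ; pair
t=7 i11:mulh ; WAW r6
t=8 i12:sll ; tail

PAIRS = 4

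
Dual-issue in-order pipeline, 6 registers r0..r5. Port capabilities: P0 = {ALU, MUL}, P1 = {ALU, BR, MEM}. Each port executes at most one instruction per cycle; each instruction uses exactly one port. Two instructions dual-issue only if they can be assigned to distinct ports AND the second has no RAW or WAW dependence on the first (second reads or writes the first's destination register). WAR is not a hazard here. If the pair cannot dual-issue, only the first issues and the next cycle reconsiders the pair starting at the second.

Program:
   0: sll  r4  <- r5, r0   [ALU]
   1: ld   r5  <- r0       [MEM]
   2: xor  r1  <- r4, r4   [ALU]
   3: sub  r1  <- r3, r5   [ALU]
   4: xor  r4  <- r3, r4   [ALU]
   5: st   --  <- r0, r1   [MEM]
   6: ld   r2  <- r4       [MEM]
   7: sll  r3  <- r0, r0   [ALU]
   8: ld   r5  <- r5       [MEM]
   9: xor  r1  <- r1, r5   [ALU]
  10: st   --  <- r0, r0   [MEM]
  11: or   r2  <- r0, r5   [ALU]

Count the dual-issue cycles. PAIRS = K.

c0: i0/i1 sll+ld  pair
c1: i2 xor  WAW r1
c2: i3/i4 sub+xor  pair
c3: i5 st  no-port MEM/MEM
c4: i6/i7 ld+sll  pair
c5: i8 ld  RAW r5
c6: i9/i10 xor+st  pair
c7: i11 or  tail

PAIRS = 4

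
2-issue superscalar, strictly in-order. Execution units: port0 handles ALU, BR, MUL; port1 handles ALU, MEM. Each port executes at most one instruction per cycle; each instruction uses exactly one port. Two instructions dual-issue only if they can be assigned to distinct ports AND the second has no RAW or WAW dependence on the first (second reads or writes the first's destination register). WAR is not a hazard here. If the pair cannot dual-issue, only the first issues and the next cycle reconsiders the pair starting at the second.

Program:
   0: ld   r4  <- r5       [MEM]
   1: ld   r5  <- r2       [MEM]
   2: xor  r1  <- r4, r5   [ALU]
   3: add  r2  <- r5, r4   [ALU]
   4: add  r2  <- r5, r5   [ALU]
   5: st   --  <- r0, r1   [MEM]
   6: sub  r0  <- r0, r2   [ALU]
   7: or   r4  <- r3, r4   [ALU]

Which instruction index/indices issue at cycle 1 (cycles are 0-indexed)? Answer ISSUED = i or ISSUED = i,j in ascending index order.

ISSUED = 1

c0: i0 ld.MEM  no-port MEM/MEM
c1: i1 ld.MEM  RAW r5
c2: i2+i3 xor.ALU+add.ALU  pair
c3: i4+i5 add.ALU+st.MEM  pair
c4: i6+i7 sub.ALU+or.ALU  pair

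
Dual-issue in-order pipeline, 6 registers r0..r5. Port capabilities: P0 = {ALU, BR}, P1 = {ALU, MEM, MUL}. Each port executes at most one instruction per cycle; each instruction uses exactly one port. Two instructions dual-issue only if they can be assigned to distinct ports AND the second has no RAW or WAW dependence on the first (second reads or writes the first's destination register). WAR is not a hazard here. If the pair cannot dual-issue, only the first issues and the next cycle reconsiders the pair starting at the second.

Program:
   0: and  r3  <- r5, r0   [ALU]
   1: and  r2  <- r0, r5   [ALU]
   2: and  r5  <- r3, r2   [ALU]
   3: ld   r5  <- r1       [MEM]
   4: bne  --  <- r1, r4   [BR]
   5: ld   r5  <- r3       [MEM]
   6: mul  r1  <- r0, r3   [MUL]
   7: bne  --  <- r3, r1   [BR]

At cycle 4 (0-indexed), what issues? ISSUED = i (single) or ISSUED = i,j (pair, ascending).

0. and.ALU+and.ALU @i0,i1  | 2-wide
1. and.ALU @i2  | WAW r5
2. ld.MEM+bne.BR @i3,i4  | 2-wide
3. ld.MEM @i5  | no-port MEM/MUL
4. mul.MUL @i6  | RAW r1
5. bne.BR @i7  | tail

ISSUED = 6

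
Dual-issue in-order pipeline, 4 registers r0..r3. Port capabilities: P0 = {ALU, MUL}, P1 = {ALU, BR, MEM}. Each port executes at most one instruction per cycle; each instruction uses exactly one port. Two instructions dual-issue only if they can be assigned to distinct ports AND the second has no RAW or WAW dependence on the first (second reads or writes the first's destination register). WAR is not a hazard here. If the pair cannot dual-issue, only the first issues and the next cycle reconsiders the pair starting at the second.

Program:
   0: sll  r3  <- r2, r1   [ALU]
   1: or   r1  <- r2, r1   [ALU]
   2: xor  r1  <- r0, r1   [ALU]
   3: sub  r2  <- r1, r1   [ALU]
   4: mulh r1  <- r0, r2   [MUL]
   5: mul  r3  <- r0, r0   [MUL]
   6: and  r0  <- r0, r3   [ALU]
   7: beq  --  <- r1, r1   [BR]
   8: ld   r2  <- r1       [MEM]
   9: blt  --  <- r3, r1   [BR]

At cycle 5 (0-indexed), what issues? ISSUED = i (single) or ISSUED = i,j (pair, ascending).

c0: i0&i1 sll+or  pair
c1: i2 xor  RAW r1
c2: i3 sub  RAW r2
c3: i4 mulh  no-port MUL/MUL
c4: i5 mul  RAW r3
c5: i6&i7 and+beq  pair
c6: i8 ld  no-port MEM/BR
c7: i9 blt  tail

ISSUED = 6,7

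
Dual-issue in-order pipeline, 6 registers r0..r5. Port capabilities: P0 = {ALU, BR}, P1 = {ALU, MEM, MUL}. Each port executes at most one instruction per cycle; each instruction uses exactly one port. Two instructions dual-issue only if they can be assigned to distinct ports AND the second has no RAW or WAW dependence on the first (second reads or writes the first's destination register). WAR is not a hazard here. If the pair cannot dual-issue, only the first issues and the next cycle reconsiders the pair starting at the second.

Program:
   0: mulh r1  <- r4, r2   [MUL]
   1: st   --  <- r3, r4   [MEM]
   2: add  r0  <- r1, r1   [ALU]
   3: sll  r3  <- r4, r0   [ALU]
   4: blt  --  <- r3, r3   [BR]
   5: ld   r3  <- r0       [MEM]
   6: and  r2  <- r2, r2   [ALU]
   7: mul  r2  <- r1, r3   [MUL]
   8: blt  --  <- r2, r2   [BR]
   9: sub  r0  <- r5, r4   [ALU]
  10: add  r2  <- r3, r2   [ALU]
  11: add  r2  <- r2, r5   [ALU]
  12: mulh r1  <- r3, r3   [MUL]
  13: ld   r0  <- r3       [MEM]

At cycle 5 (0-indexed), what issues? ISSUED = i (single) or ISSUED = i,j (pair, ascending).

#0 head=0: mulh i0 no-port MUL/MEM
#1 head=1: st;add i1/i2 dual
#2 head=3: sll i3 RAW r3
#3 head=4: blt;ld i4/i5 dual
#4 head=6: and i6 WAW r2
#5 head=7: mul i7 RAW r2
#6 head=8: blt;sub i8/i9 dual
#7 head=10: add i10 RAW+WAW r2
#8 head=11: add;mulh i11/i12 dual
#9 head=13: ld i13 tail

ISSUED = 7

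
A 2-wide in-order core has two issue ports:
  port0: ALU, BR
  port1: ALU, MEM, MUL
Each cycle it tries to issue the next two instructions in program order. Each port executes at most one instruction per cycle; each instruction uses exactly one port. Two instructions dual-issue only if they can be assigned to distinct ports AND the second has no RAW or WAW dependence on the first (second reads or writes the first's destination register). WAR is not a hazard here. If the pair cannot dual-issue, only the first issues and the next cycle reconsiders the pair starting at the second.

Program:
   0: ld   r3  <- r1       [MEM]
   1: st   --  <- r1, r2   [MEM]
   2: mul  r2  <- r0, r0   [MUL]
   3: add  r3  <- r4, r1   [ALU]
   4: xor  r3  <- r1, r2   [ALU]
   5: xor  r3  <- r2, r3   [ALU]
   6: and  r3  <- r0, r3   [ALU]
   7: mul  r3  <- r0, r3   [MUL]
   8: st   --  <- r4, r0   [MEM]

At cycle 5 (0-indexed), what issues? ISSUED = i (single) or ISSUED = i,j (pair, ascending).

ISSUED = 6

c0: i0 ld.MEM  no-port MEM/MEM
c1: i1 st.MEM  no-port MEM/MUL
c2: i2&i3 mul.MUL/add.ALU  dual
c3: i4 xor.ALU  RAW+WAW r3
c4: i5 xor.ALU  RAW+WAW r3
c5: i6 and.ALU  RAW+WAW r3
c6: i7 mul.MUL  no-port MUL/MEM
c7: i8 st.MEM  tail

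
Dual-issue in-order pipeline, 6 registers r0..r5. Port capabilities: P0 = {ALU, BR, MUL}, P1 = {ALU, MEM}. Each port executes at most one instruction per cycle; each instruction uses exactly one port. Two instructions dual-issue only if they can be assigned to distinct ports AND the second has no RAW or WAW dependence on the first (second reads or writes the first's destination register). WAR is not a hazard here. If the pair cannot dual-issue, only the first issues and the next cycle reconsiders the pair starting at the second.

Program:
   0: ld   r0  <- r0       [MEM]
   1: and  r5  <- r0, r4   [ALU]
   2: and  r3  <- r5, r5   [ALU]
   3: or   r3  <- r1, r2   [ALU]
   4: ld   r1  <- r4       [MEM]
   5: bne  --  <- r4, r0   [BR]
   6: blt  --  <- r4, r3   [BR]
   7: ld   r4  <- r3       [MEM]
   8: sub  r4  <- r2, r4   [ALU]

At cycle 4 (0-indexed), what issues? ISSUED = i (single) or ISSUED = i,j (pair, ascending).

ISSUED = 5

c0: i0 ld.MEM  RAW r0
c1: i1 and.ALU  RAW r5
c2: i2 and.ALU  WAW r3
c3: i3,i4 or.ALU/ld.MEM  2-wide
c4: i5 bne.BR  no-port BR/BR
c5: i6,i7 blt.BR/ld.MEM  2-wide
c6: i8 sub.ALU  tail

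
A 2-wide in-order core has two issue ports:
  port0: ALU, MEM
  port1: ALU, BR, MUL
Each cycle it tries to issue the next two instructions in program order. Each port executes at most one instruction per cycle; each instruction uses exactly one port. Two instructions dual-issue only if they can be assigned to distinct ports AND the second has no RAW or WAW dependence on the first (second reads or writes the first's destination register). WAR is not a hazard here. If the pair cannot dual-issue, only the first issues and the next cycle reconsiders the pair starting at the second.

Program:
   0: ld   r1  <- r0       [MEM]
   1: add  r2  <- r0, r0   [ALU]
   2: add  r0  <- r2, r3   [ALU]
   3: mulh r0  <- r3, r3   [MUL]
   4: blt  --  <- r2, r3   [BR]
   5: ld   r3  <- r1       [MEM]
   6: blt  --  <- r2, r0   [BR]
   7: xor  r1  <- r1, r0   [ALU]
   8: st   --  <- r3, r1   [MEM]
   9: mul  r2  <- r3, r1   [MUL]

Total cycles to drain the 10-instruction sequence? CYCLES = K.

[0] i0,i1  ld/add  -- pair
[1] i2  add  -- WAW r0
[2] i3  mulh  -- no-port MUL/BR
[3] i4,i5  blt/ld  -- pair
[4] i6,i7  blt/xor  -- pair
[5] i8,i9  st/mul  -- pair

CYCLES = 6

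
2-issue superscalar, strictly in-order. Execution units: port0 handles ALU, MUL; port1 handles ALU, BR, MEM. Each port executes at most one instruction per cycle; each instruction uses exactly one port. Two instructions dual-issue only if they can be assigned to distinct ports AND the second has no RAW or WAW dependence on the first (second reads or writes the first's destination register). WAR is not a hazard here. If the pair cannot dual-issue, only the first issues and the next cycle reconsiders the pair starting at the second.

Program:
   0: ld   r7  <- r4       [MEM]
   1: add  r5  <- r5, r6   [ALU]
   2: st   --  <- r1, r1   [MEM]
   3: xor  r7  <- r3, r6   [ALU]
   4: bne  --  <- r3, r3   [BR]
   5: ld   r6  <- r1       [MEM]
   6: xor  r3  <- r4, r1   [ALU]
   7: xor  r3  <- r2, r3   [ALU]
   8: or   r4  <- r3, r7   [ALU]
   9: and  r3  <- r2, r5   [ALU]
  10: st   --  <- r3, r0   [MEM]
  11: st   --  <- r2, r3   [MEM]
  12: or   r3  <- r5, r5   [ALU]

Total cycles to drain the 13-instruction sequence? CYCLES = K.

CYCLES = 8

0. ld;add @i0,i1  | 2-wide
1. st;xor @i2,i3  | 2-wide
2. bne @i4  | no-port BR/MEM
3. ld;xor @i5,i6  | 2-wide
4. xor @i7  | RAW r3
5. or;and @i8,i9  | 2-wide
6. st @i10  | no-port MEM/MEM
7. st;or @i11,i12  | 2-wide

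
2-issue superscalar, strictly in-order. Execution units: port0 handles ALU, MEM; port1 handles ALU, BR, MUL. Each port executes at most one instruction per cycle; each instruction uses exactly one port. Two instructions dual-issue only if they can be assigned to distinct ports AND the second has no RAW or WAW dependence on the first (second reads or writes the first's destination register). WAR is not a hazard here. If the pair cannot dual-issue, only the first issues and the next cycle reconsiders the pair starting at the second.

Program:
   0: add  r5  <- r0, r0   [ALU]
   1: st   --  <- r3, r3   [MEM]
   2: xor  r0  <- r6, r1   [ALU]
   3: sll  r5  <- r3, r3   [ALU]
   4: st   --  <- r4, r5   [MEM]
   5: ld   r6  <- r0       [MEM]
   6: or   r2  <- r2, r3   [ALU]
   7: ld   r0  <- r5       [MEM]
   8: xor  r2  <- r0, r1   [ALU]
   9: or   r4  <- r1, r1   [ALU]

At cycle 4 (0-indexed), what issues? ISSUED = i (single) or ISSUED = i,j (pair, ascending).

ISSUED = 7

c0: i0+i1 add.ALU/st.MEM  pair
c1: i2+i3 xor.ALU/sll.ALU  pair
c2: i4 st.MEM  no-port MEM/MEM
c3: i5+i6 ld.MEM/or.ALU  pair
c4: i7 ld.MEM  RAW r0
c5: i8+i9 xor.ALU/or.ALU  pair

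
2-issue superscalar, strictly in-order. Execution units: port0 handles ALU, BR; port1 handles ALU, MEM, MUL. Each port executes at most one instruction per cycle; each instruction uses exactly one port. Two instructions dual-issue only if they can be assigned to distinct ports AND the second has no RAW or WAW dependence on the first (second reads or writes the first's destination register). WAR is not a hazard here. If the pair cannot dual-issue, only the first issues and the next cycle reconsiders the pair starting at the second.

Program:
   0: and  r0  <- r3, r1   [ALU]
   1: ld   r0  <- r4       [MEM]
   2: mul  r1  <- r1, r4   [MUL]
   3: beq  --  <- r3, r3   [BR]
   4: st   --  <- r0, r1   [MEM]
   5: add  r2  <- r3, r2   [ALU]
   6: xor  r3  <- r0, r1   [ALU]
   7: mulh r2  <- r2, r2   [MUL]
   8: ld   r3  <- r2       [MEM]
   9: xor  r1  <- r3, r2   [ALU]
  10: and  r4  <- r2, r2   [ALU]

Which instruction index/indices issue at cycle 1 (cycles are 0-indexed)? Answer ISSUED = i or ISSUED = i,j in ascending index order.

  cy0 -> i0 (and.ALU) WAW r0
  cy1 -> i1 (ld.MEM) no-port MEM/MUL
  cy2 -> i2,i3 (mul.MUL+beq.BR) pair
  cy3 -> i4,i5 (st.MEM+add.ALU) pair
  cy4 -> i6,i7 (xor.ALU+mulh.MUL) pair
  cy5 -> i8 (ld.MEM) RAW r3
  cy6 -> i9,i10 (xor.ALU+and.ALU) pair

ISSUED = 1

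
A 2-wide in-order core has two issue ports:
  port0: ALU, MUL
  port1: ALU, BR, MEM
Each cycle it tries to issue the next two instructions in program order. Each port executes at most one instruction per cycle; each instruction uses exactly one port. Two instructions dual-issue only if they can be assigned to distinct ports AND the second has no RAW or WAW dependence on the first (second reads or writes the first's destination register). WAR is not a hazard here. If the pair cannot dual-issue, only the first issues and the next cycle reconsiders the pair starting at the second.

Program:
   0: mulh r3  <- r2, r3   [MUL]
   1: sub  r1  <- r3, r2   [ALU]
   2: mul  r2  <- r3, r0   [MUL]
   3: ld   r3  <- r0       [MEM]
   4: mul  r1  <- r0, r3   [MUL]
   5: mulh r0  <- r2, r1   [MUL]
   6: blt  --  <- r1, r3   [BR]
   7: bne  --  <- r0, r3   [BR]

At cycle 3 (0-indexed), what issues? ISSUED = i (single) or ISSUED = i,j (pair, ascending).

#0 head=0: mulh.MUL i0 RAW r3
#1 head=1: sub.ALU/mul.MUL i1,i2 dual
#2 head=3: ld.MEM i3 RAW r3
#3 head=4: mul.MUL i4 no-port MUL/MUL
#4 head=5: mulh.MUL/blt.BR i5,i6 dual
#5 head=7: bne.BR i7 tail

ISSUED = 4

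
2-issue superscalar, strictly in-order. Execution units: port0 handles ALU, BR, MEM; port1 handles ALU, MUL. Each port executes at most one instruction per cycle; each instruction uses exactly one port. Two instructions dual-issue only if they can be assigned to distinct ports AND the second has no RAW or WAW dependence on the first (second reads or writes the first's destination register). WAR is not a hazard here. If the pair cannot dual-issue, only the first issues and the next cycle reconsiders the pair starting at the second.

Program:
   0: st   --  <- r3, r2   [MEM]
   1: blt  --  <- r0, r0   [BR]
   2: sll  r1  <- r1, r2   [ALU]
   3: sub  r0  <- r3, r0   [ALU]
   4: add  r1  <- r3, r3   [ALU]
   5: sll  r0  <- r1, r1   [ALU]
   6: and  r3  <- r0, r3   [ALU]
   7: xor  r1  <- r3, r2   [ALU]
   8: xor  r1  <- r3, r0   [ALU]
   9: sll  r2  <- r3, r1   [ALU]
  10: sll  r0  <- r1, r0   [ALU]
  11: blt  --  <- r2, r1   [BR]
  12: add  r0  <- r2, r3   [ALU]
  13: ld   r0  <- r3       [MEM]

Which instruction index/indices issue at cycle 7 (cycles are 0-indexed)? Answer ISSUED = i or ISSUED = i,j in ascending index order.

[0] i0  st  -- no-port MEM/BR
[1] i1/i2  blt;sll  -- 2-wide
[2] i3/i4  sub;add  -- 2-wide
[3] i5  sll  -- RAW r0
[4] i6  and  -- RAW r3
[5] i7  xor  -- WAW r1
[6] i8  xor  -- RAW r1
[7] i9/i10  sll;sll  -- 2-wide
[8] i11/i12  blt;add  -- 2-wide
[9] i13  ld  -- tail

ISSUED = 9,10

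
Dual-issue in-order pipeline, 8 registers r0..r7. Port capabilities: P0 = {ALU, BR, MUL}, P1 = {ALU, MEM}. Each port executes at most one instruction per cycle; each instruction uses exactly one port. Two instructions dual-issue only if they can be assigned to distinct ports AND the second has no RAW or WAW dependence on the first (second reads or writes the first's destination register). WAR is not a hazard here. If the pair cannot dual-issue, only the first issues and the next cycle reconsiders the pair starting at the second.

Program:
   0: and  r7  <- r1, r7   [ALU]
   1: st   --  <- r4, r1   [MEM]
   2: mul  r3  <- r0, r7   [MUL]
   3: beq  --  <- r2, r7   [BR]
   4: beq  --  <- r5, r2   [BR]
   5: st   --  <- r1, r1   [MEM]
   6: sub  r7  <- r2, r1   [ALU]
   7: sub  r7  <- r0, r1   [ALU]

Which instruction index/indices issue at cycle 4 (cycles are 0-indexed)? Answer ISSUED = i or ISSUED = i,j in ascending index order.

[0] i0+i1  and/st  -- pair
[1] i2  mul  -- no-port MUL/BR
[2] i3  beq  -- no-port BR/BR
[3] i4+i5  beq/st  -- pair
[4] i6  sub  -- WAW r7
[5] i7  sub  -- tail

ISSUED = 6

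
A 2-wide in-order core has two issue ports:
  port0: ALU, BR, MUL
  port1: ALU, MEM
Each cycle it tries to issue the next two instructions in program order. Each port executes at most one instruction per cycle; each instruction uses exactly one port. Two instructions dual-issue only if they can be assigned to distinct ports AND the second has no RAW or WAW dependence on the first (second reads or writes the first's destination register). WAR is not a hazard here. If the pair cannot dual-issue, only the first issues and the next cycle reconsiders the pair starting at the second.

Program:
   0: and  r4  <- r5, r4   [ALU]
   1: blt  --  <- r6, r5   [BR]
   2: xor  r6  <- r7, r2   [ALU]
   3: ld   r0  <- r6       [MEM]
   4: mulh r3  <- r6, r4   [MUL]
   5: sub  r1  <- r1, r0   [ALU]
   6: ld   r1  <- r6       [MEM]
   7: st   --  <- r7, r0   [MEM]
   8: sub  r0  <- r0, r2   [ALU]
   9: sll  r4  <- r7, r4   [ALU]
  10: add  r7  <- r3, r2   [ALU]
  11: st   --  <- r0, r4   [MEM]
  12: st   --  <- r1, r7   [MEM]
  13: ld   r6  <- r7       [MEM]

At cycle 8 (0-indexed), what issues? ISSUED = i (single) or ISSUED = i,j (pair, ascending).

  cy0 -> i0,i1 (and.ALU;blt.BR) pair
  cy1 -> i2 (xor.ALU) RAW r6
  cy2 -> i3,i4 (ld.MEM;mulh.MUL) pair
  cy3 -> i5 (sub.ALU) WAW r1
  cy4 -> i6 (ld.MEM) no-port MEM/MEM
  cy5 -> i7,i8 (st.MEM;sub.ALU) pair
  cy6 -> i9,i10 (sll.ALU;add.ALU) pair
  cy7 -> i11 (st.MEM) no-port MEM/MEM
  cy8 -> i12 (st.MEM) no-port MEM/MEM
  cy9 -> i13 (ld.MEM) tail

ISSUED = 12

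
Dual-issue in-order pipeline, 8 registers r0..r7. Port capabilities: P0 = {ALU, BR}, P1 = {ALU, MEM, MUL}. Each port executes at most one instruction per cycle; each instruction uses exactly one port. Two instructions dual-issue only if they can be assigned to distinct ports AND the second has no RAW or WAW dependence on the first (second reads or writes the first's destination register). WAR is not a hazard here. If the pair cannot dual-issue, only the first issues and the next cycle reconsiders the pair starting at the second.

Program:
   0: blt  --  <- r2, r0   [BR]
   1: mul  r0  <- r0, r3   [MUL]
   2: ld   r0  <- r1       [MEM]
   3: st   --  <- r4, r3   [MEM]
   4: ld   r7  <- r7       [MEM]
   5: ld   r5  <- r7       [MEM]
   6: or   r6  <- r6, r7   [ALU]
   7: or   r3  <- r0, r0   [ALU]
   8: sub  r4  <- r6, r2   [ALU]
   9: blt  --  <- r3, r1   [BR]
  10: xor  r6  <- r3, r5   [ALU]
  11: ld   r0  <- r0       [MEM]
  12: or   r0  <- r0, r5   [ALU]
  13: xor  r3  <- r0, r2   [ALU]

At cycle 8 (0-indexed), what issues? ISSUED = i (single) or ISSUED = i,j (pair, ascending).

ISSUED = 12

t=0 i0&i1:blt.BR/mul.MUL ; 2-wide
t=1 i2:ld.MEM ; no-port MEM/MEM
t=2 i3:st.MEM ; no-port MEM/MEM
t=3 i4:ld.MEM ; no-port MEM/MEM
t=4 i5&i6:ld.MEM/or.ALU ; 2-wide
t=5 i7&i8:or.ALU/sub.ALU ; 2-wide
t=6 i9&i10:blt.BR/xor.ALU ; 2-wide
t=7 i11:ld.MEM ; RAW+WAW r0
t=8 i12:or.ALU ; RAW r0
t=9 i13:xor.ALU ; tail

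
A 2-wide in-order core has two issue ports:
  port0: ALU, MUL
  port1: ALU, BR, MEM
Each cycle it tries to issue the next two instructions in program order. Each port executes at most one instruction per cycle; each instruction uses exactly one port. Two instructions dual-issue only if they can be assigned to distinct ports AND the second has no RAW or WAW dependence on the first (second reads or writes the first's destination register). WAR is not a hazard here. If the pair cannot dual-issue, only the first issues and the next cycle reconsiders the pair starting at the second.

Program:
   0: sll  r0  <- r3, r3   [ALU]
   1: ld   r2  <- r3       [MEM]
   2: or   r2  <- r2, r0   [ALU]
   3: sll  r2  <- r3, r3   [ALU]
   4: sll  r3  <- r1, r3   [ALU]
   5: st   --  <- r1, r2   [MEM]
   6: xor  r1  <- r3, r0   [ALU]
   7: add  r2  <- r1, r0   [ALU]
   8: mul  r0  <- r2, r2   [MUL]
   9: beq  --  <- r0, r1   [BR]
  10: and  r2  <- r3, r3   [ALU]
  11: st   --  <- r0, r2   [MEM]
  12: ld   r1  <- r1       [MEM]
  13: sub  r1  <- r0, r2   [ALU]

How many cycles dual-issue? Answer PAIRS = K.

#0 head=0: sll;ld i0,i1 dual
#1 head=2: or i2 WAW r2
#2 head=3: sll;sll i3,i4 dual
#3 head=5: st;xor i5,i6 dual
#4 head=7: add i7 RAW r2
#5 head=8: mul i8 RAW r0
#6 head=9: beq;and i9,i10 dual
#7 head=11: st i11 no-port MEM/MEM
#8 head=12: ld i12 WAW r1
#9 head=13: sub i13 tail

PAIRS = 4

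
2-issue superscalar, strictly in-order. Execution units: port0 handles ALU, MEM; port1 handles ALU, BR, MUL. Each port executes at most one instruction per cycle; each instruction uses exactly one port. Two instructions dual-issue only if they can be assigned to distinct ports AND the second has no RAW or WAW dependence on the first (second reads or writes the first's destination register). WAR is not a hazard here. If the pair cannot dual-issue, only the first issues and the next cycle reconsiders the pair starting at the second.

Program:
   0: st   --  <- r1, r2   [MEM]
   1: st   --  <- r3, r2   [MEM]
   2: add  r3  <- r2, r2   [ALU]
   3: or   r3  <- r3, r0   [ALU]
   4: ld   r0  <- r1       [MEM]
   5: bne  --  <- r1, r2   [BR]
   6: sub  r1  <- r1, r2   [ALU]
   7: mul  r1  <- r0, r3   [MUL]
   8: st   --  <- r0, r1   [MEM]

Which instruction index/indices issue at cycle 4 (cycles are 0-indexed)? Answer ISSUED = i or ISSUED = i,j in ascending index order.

ISSUED = 7

  cy0 -> i0 (st.MEM) no-port MEM/MEM
  cy1 -> i1&i2 (st.MEM/add.ALU) pair
  cy2 -> i3&i4 (or.ALU/ld.MEM) pair
  cy3 -> i5&i6 (bne.BR/sub.ALU) pair
  cy4 -> i7 (mul.MUL) RAW r1
  cy5 -> i8 (st.MEM) tail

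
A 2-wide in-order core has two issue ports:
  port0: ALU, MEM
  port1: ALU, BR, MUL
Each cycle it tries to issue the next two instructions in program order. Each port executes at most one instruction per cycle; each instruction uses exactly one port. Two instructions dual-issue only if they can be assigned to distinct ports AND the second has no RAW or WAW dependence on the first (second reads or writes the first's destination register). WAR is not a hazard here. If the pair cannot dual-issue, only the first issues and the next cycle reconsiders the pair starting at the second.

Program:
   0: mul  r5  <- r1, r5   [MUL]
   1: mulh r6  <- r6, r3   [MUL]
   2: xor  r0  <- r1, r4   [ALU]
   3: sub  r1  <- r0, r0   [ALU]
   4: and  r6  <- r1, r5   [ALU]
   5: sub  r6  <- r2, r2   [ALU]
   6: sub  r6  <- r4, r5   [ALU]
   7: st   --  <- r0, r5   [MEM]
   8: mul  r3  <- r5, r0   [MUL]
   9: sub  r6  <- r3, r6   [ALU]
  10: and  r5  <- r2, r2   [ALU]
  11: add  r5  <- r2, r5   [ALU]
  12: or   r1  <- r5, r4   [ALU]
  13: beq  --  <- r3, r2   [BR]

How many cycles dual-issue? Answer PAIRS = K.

PAIRS = 4

  cy0 -> i0 (mul.MUL) no-port MUL/MUL
  cy1 -> i1+i2 (mulh.MUL+xor.ALU) 2-wide
  cy2 -> i3 (sub.ALU) RAW r1
  cy3 -> i4 (and.ALU) WAW r6
  cy4 -> i5 (sub.ALU) WAW r6
  cy5 -> i6+i7 (sub.ALU+st.MEM) 2-wide
  cy6 -> i8 (mul.MUL) RAW r3
  cy7 -> i9+i10 (sub.ALU+and.ALU) 2-wide
  cy8 -> i11 (add.ALU) RAW r5
  cy9 -> i12+i13 (or.ALU+beq.BR) 2-wide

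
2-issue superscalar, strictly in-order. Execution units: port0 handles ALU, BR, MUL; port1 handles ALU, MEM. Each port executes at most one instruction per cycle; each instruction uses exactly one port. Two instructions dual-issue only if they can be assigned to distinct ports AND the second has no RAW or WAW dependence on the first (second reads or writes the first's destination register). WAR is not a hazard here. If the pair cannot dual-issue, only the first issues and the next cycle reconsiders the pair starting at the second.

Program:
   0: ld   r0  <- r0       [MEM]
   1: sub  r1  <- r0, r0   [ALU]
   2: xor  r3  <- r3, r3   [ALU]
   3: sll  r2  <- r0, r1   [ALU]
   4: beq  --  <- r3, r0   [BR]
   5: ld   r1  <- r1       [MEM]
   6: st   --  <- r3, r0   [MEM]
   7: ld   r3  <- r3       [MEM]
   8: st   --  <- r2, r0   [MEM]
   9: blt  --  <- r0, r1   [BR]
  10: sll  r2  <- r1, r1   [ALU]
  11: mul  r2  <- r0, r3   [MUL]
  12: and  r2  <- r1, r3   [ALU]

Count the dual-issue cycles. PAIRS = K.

c0: i0 ld.MEM  RAW r0
c1: i1+i2 sub.ALU xor.ALU  pair
c2: i3+i4 sll.ALU beq.BR  pair
c3: i5 ld.MEM  no-port MEM/MEM
c4: i6 st.MEM  no-port MEM/MEM
c5: i7 ld.MEM  no-port MEM/MEM
c6: i8+i9 st.MEM blt.BR  pair
c7: i10 sll.ALU  WAW r2
c8: i11 mul.MUL  WAW r2
c9: i12 and.ALU  tail

PAIRS = 3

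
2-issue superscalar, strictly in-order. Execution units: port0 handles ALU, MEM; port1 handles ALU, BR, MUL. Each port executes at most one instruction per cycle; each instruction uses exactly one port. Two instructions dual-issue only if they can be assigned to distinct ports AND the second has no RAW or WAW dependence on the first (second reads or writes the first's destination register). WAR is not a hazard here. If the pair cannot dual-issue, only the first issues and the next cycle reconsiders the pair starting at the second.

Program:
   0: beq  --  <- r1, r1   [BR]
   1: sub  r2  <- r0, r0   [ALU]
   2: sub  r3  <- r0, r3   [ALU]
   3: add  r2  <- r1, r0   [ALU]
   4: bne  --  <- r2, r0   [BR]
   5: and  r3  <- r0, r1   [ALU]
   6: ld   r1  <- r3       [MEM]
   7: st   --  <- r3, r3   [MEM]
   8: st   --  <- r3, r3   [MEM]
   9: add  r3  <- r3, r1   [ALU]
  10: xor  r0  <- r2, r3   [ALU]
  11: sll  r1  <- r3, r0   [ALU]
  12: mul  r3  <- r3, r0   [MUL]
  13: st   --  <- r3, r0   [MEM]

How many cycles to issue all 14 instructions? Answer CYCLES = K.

[0] i0&i1  beq;sub  -- pair
[1] i2&i3  sub;add  -- pair
[2] i4&i5  bne;and  -- pair
[3] i6  ld  -- no-port MEM/MEM
[4] i7  st  -- no-port MEM/MEM
[5] i8&i9  st;add  -- pair
[6] i10  xor  -- RAW r0
[7] i11&i12  sll;mul  -- pair
[8] i13  st  -- tail

CYCLES = 9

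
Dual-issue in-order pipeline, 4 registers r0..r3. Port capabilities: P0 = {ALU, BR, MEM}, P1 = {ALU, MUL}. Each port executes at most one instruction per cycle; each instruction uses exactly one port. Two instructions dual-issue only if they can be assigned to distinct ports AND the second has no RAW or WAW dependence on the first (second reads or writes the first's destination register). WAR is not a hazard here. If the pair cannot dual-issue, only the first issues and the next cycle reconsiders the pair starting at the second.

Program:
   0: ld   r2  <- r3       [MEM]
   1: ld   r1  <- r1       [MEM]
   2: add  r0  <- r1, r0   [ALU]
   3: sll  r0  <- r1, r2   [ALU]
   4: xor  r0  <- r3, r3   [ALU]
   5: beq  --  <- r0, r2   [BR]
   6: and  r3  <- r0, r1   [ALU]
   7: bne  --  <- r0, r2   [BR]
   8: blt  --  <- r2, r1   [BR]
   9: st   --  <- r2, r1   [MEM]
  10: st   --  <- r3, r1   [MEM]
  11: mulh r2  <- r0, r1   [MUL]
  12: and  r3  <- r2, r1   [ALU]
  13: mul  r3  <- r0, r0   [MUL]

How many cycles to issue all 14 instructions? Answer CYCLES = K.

t=0 i0:ld.MEM ; no-port MEM/MEM
t=1 i1:ld.MEM ; RAW r1
t=2 i2:add.ALU ; WAW r0
t=3 i3:sll.ALU ; WAW r0
t=4 i4:xor.ALU ; RAW r0
t=5 i5,i6:beq.BR+and.ALU ; pair
t=6 i7:bne.BR ; no-port BR/BR
t=7 i8:blt.BR ; no-port BR/MEM
t=8 i9:st.MEM ; no-port MEM/MEM
t=9 i10,i11:st.MEM+mulh.MUL ; pair
t=10 i12:and.ALU ; WAW r3
t=11 i13:mul.MUL ; tail

CYCLES = 12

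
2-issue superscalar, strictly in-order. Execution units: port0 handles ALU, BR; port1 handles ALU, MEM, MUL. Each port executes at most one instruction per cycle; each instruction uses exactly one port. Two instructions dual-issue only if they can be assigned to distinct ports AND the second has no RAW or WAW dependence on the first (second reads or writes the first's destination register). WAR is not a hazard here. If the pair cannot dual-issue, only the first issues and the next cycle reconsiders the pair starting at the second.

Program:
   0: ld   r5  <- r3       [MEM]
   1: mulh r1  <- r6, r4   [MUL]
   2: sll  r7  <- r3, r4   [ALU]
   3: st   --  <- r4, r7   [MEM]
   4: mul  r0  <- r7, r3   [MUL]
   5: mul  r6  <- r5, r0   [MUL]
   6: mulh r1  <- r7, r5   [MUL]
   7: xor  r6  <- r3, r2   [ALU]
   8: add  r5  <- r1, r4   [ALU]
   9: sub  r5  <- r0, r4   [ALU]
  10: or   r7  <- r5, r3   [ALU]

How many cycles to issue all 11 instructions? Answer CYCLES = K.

0. ld.MEM @i0  | no-port MEM/MUL
1. mulh.MUL sll.ALU @i1+i2  | pair
2. st.MEM @i3  | no-port MEM/MUL
3. mul.MUL @i4  | no-port MUL/MUL
4. mul.MUL @i5  | no-port MUL/MUL
5. mulh.MUL xor.ALU @i6+i7  | pair
6. add.ALU @i8  | WAW r5
7. sub.ALU @i9  | RAW r5
8. or.ALU @i10  | tail

CYCLES = 9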